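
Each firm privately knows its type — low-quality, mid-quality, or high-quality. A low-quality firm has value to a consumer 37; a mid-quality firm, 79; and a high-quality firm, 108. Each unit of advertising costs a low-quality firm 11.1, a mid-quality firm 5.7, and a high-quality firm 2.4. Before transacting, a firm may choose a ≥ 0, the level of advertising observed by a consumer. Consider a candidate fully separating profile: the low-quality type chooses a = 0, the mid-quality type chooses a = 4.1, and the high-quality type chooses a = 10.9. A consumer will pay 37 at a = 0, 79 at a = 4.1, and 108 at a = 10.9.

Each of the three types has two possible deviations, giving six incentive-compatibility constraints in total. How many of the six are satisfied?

6

Low-quality (own payoff 37): to a=4.1 gives 79 − 11.1×4.1 = 33.49 → no gain ✓; to a=10.9 gives 108 − 11.1×10.9 = -12.99 → no gain ✓.
High-quality (own payoff 108 − 2.4×10.9 = 81.84): to a=0 gives 37 → no gain ✓; to a=4.1 gives 79 − 2.4×4.1 = 69.16 → no gain ✓.
Mid-quality (own payoff 79 − 5.7×4.1 = 55.63): to a=0 gives 37 → no gain ✓; to a=10.9 gives 108 − 5.7×10.9 = 45.87 → no gain ✓.
6 of the 6 constraints hold; this profile is a separating equilibrium.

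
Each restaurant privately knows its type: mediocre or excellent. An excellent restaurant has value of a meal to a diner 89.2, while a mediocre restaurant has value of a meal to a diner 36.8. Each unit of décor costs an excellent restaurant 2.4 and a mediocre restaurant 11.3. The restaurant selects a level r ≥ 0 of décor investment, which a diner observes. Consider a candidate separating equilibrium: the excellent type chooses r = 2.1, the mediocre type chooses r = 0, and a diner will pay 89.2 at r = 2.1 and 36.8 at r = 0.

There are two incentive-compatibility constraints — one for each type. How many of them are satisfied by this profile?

Excellent type: signal → 89.2 − 2.4 × 2.1 = 84.16; deviate to 0 → 36.8. IC holds (84.16 ≥ 36.8).
Mediocre type: stay at 0 → 36.8; mimic → 89.2 − 11.3 × 2.1 = 65.47. IC fails (36.8 < 65.47).
1 of 2 constraints hold, so this profile is not an equilibrium.

1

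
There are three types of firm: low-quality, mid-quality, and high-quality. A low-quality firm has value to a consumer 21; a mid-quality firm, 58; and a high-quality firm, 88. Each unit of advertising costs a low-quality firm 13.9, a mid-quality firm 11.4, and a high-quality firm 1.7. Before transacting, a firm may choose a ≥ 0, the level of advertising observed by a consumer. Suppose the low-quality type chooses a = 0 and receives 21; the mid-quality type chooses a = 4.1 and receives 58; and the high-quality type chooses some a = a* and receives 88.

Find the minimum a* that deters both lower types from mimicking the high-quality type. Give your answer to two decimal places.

Low-quality type (on-path payoff 21) won't mimic when 21 ≥ 88 − 13.9·a*, i.e. a* ≥ 4.82.
Mid-quality type (on-path payoff 58 − 11.4×4.1 = 11.26) won't mimic when 11.26 ≥ 88 − 11.4·a*, i.e. a* ≥ 6.73.
Both must hold, so a* = max(4.82, 6.73) = 6.73. The mid-quality type's constraint binds.

6.73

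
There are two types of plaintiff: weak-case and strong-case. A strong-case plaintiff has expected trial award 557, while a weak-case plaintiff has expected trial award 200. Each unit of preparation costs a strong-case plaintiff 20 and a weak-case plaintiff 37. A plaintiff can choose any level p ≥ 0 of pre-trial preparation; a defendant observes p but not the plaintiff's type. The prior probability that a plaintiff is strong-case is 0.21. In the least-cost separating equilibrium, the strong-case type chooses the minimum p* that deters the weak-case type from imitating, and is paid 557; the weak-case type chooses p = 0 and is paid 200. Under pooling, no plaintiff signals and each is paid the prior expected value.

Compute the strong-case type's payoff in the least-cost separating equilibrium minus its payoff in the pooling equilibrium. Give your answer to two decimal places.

89.06

Least-cost separating signal: p* solves 200 = 557 − 37·p*, so p* = (557 − 200)/37 ≈ 9.6486.
Strong-case type's separating payoff: 557 − 20 × p* = 557 − 20 × (557 − 200)/37 = 557 − 7140/37 ≈ 364.0270.
Pooling payoff: 0.21 × 557 + 0.79 × 200 = 274.97.
Difference: 364.0270 − 274.97 = 89.057, i.e. 89.06 to two decimal places.
The strong-case type prefers to separate.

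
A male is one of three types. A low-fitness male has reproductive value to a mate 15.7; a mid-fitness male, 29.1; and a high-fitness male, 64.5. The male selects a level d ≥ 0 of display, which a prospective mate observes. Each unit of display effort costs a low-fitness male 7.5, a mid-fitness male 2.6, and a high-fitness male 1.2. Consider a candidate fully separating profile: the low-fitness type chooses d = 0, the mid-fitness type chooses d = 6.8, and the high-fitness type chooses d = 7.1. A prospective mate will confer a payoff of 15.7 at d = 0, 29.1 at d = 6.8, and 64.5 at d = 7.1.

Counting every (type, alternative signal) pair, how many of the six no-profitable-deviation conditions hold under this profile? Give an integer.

Low-fitness (own payoff 15.7): to d=6.8 gives 29.1 − 7.5×6.8 = -21.9 → no gain ✓; to d=7.1 gives 64.5 − 7.5×7.1 = 11.25 → no gain ✓.
High-fitness (own payoff 64.5 − 1.2×7.1 = 55.98): to d=0 gives 15.7 → no gain ✓; to d=6.8 gives 29.1 − 1.2×6.8 = 20.94 → no gain ✓.
Mid-fitness (own payoff 29.1 − 2.6×6.8 = 11.42): to d=0 gives 15.7 → profitable ✗; to d=7.1 gives 64.5 − 2.6×7.1 = 46.04 → profitable ✗.
4 of the 6 constraints hold; not an equilibrium.

4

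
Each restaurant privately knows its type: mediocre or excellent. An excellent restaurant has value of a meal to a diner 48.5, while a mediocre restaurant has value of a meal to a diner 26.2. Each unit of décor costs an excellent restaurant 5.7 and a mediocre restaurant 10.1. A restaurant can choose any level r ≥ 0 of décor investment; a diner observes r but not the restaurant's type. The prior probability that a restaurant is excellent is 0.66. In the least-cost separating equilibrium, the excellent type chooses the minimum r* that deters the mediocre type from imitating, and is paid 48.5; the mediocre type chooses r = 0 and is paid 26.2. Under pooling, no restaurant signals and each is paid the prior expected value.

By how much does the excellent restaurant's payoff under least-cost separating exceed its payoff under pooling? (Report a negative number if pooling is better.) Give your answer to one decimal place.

-5.0

Least-cost separating signal: r* solves 26.2 = 48.5 − 10.1·r*, so r* = (48.5 − 26.2)/10.1 ≈ 2.2079.
Excellent type's separating payoff: 48.5 − 5.7 × r* = 48.5 − 5.7 × (48.5 − 26.2)/10.1 = 48.5 − 127.11/10.1 ≈ 35.915.
Pooling payoff: 0.66 × 48.5 + 0.34 × 26.2 = 40.918.
Difference: 35.915 − 40.918 = -5.003, i.e. -5.0 to one decimal place.
The excellent type would prefer the pooling outcome.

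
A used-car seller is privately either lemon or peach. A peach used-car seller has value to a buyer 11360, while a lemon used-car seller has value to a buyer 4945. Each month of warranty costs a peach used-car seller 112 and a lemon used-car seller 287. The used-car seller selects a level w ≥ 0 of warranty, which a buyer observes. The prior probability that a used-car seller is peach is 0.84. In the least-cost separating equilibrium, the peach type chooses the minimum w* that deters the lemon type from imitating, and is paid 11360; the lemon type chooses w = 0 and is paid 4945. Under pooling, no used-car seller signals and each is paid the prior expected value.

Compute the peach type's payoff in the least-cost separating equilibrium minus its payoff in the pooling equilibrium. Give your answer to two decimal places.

-1477.01

Least-cost separating signal: w* solves 4945 = 11360 − 287·w*, so w* = (11360 − 4945)/287 ≈ 22.3519.
Peach type's separating payoff: 11360 − 112 × w* = 11360 − 112 × (11360 − 4945)/287 = 11360 − 718480/287 ≈ 8856.5854.
Pooling payoff: 0.84 × 11360 + 0.16 × 4945 = 10333.6.
Difference: 8856.5854 − 10333.6 = -1477.0146, i.e. -1477.01 to two decimal places.
The peach type would prefer the pooling outcome.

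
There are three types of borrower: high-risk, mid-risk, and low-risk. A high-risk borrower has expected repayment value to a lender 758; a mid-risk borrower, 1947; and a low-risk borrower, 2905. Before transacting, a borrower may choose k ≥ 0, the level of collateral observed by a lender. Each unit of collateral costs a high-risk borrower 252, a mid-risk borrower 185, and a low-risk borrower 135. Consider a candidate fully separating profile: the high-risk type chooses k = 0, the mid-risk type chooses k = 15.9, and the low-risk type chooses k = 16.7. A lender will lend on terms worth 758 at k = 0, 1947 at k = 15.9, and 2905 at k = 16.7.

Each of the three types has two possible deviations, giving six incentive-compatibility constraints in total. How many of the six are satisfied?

3

Mid-risk (own payoff 1947 − 185×15.9 = -994.5): to k=0 gives 758 → profitable ✗; to k=16.7 gives 2905 − 185×16.7 = -184.5 → profitable ✗.
Low-risk (own payoff 2905 − 135×16.7 = 650.5): to k=0 gives 758 → profitable ✗; to k=15.9 gives 1947 − 135×15.9 = -199.5 → no gain ✓.
High-risk (own payoff 758): to k=15.9 gives 1947 − 252×15.9 = -2059.8 → no gain ✓; to k=16.7 gives 2905 − 252×16.7 = -1303.4 → no gain ✓.
3 of the 6 constraints hold; not an equilibrium.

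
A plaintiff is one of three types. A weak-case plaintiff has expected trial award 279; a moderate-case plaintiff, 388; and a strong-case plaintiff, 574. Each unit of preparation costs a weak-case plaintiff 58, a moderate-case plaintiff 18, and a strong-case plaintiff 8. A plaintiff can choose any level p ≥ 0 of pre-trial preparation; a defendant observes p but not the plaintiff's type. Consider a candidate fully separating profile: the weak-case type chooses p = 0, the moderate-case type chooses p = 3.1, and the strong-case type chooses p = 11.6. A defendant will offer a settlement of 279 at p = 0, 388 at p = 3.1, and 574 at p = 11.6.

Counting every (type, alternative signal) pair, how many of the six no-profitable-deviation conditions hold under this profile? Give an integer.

5

Strong-case (own payoff 574 − 8×11.6 = 481.2): to p=0 gives 279 → no gain ✓; to p=3.1 gives 388 − 8×3.1 = 363.2 → no gain ✓.
Moderate-case (own payoff 388 − 18×3.1 = 332.2): to p=0 gives 279 → no gain ✓; to p=11.6 gives 574 − 18×11.6 = 365.2 → profitable ✗.
Weak-case (own payoff 279): to p=3.1 gives 388 − 58×3.1 = 208.2 → no gain ✓; to p=11.6 gives 574 − 58×11.6 = -98.8 → no gain ✓.
5 of the 6 constraints hold; not an equilibrium.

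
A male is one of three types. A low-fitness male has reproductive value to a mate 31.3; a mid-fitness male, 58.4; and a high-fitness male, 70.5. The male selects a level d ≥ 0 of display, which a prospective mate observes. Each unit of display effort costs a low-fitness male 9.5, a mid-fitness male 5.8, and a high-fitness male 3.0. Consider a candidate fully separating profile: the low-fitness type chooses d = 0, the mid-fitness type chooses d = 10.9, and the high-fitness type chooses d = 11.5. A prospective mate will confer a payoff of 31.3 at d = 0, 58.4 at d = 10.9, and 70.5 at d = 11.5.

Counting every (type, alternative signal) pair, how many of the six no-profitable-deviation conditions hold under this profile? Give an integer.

4

High-fitness (own payoff 70.5 − 3.0×11.5 = 36): to d=0 gives 31.3 → no gain ✓; to d=10.9 gives 58.4 − 3.0×10.9 = 25.7 → no gain ✓.
Mid-fitness (own payoff 58.4 − 5.8×10.9 = -4.82): to d=0 gives 31.3 → profitable ✗; to d=11.5 gives 70.5 − 5.8×11.5 = 3.8 → profitable ✗.
Low-fitness (own payoff 31.3): to d=10.9 gives 58.4 − 9.5×10.9 = -45.15 → no gain ✓; to d=11.5 gives 70.5 − 9.5×11.5 = -38.75 → no gain ✓.
4 of the 6 constraints hold; not an equilibrium.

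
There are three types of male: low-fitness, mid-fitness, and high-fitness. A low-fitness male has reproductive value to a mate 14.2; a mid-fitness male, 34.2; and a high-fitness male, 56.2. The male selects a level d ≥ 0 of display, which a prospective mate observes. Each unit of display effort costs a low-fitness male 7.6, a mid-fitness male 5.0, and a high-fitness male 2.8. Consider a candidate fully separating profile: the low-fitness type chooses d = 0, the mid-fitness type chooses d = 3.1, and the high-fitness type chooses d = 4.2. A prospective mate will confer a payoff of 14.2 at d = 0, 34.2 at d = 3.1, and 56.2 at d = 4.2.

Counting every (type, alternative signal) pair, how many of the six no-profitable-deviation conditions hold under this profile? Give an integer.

4

Mid-fitness (own payoff 34.2 − 5.0×3.1 = 18.7): to d=0 gives 14.2 → no gain ✓; to d=4.2 gives 56.2 − 5.0×4.2 = 35.2 → profitable ✗.
Low-fitness (own payoff 14.2): to d=3.1 gives 34.2 − 7.6×3.1 = 10.64 → no gain ✓; to d=4.2 gives 56.2 − 7.6×4.2 = 24.28 → profitable ✗.
High-fitness (own payoff 56.2 − 2.8×4.2 = 44.44): to d=0 gives 14.2 → no gain ✓; to d=3.1 gives 34.2 − 2.8×3.1 = 25.52 → no gain ✓.
4 of the 6 constraints hold; not an equilibrium.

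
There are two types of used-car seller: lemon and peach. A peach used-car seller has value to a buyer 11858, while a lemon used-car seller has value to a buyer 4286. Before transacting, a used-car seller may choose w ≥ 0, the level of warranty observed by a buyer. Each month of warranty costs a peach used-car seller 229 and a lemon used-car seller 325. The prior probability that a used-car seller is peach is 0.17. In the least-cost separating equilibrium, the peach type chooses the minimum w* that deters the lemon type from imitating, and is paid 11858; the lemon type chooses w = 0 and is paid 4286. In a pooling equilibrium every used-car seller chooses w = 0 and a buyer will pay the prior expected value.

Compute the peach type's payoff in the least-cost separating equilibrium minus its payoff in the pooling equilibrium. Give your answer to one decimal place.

Least-cost separating signal: w* solves 4286 = 11858 − 325·w*, so w* = (11858 − 4286)/325 ≈ 23.2985.
Peach type's separating payoff: 11858 − 229 × w* = 11858 − 229 × (11858 − 4286)/325 = 11858 − 1733988/325 ≈ 6522.652.
Pooling payoff: 0.17 × 11858 + 0.83 × 4286 = 5573.24.
Difference: 6522.652 − 5573.24 = 949.412, i.e. 949.4 to one decimal place.
The peach type prefers to separate.

949.4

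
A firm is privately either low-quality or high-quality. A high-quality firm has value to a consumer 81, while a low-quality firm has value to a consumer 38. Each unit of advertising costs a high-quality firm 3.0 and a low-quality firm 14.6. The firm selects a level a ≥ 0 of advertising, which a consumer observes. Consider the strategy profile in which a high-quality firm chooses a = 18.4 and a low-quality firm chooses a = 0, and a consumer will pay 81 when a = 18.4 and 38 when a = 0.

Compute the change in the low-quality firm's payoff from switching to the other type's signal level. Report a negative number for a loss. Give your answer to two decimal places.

Playing a = 0 the low-quality firm receives 38.
Deviating to a = 18.4 brings payment 81 at cost 14.6 × 18.4 = 268.64, netting -187.64.
Gain from deviating: -187.64 − 38 = -225.64.
The gain is negative, so the low-quality type's incentive-compatibility constraint is satisfied.

-225.64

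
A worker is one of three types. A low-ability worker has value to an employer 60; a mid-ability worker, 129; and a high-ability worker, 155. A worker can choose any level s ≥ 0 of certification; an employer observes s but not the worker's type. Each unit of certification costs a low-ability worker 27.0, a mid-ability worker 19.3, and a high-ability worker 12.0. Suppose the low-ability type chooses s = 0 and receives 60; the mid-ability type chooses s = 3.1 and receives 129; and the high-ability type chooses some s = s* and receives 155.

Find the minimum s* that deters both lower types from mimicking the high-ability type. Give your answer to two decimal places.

4.45

Low-ability type (on-path payoff 60) won't mimic when 60 ≥ 155 − 27.0·s*, i.e. s* ≥ 3.52.
Mid-ability type (on-path payoff 129 − 19.3×3.1 = 69.17) won't mimic when 69.17 ≥ 155 − 19.3·s*, i.e. s* ≥ 4.45.
Both must hold, so s* = max(3.52, 4.45) = 4.45. The mid-ability type's constraint binds.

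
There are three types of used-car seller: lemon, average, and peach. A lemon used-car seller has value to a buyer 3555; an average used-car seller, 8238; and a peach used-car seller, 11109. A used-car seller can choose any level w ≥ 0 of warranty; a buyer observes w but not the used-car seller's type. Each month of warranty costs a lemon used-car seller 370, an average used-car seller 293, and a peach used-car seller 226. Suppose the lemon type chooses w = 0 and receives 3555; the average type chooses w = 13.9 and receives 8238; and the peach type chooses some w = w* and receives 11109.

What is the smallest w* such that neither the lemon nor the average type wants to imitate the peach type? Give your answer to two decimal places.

23.70

Average type (on-path payoff 8238 − 293×13.9 = 4165.3) won't mimic when 4165.3 ≥ 11109 − 293·w*, i.e. w* ≥ 23.70.
Lemon type (on-path payoff 3555) won't mimic when 3555 ≥ 11109 − 370·w*, i.e. w* ≥ 20.42.
Both must hold, so w* = max(20.42, 23.70) = 23.70. The average type's constraint binds.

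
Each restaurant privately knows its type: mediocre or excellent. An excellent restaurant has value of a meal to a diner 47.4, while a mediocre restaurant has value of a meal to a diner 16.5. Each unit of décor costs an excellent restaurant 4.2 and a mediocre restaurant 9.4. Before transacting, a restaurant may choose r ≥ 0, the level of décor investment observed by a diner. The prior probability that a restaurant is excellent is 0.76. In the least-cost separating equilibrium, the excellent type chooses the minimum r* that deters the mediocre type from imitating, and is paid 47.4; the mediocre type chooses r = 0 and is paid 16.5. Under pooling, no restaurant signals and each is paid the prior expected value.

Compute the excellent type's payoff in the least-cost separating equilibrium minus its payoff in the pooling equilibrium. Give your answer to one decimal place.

-6.4

Least-cost separating signal: r* solves 16.5 = 47.4 − 9.4·r*, so r* = (47.4 − 16.5)/9.4 ≈ 3.2872.
Excellent type's separating payoff: 47.4 − 4.2 × r* = 47.4 − 4.2 × (47.4 − 16.5)/9.4 = 47.4 − 129.78/9.4 ≈ 33.594.
Pooling payoff: 0.76 × 47.4 + 0.24 × 16.5 = 39.984.
Difference: 33.594 − 39.984 = -6.39, i.e. -6.4 to one decimal place.
The excellent type would prefer the pooling outcome.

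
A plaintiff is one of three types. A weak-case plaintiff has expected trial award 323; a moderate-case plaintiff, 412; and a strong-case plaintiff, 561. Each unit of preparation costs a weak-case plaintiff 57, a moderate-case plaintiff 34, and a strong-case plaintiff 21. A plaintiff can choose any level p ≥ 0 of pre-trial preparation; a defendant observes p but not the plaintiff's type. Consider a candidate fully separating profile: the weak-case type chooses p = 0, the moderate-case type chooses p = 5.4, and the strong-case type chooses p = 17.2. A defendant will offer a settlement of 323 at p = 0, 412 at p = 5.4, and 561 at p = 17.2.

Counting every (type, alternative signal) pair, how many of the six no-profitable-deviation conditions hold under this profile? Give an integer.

Moderate-case (own payoff 412 − 34×5.4 = 228.4): to p=0 gives 323 → profitable ✗; to p=17.2 gives 561 − 34×17.2 = -23.8 → no gain ✓.
Strong-case (own payoff 561 − 21×17.2 = 199.8): to p=0 gives 323 → profitable ✗; to p=5.4 gives 412 − 21×5.4 = 298.6 → profitable ✗.
Weak-case (own payoff 323): to p=5.4 gives 412 − 57×5.4 = 104.2 → no gain ✓; to p=17.2 gives 561 − 57×17.2 = -419.4 → no gain ✓.
3 of the 6 constraints hold; not an equilibrium.

3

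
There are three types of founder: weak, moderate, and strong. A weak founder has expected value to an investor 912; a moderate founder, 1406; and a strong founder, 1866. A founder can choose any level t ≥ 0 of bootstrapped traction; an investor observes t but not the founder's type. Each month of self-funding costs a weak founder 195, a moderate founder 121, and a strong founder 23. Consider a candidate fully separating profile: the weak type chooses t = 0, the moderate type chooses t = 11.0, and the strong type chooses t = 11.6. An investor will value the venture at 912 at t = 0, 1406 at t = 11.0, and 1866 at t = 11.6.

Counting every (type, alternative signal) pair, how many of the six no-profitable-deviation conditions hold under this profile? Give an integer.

4

Moderate (own payoff 1406 − 121×11.0 = 75): to t=0 gives 912 → profitable ✗; to t=11.6 gives 1866 − 121×11.6 = 462.4 → profitable ✗.
Strong (own payoff 1866 − 23×11.6 = 1599.2): to t=0 gives 912 → no gain ✓; to t=11.0 gives 1406 − 23×11.0 = 1153 → no gain ✓.
Weak (own payoff 912): to t=11.0 gives 1406 − 195×11.0 = -739 → no gain ✓; to t=11.6 gives 1866 − 195×11.6 = -396 → no gain ✓.
4 of the 6 constraints hold; not an equilibrium.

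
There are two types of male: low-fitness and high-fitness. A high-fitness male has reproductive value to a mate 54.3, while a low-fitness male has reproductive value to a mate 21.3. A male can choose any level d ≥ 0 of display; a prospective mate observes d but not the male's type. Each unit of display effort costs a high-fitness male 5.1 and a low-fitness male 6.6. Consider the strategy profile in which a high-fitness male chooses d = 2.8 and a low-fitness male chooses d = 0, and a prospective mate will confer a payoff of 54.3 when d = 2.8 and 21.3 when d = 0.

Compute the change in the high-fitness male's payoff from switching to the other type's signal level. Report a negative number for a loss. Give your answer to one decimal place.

-18.7

Playing d = 2.8 the high-fitness male receives 54.3 − 5.1 × 2.8 = 40.02.
Deviating to d = 0 yields 21.3 instead.
Gain from deviating: 21.3 − 40.02 = -18.72, i.e. -18.7 to one decimal place.
The gain is negative, so the high-fitness type's incentive-compatibility constraint is satisfied.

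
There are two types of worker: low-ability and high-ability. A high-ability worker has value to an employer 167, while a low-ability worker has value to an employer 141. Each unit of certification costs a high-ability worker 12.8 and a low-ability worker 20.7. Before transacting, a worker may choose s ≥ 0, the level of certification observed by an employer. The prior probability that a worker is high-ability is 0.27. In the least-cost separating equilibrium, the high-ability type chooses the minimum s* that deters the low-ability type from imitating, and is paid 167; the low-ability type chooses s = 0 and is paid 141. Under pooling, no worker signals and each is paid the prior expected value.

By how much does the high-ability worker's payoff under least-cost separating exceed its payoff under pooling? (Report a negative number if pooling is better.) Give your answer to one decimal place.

2.9

Least-cost separating signal: s* solves 141 = 167 − 20.7·s*, so s* = (167 − 141)/20.7 ≈ 1.2560.
High-ability type's separating payoff: 167 − 12.8 × s* = 167 − 12.8 × (167 − 141)/20.7 = 167 − 332.8/20.7 ≈ 150.923.
Pooling payoff: 0.27 × 167 + 0.73 × 141 = 148.02.
Difference: 150.923 − 148.02 = 2.903, i.e. 2.9 to one decimal place.
The high-ability type prefers to separate.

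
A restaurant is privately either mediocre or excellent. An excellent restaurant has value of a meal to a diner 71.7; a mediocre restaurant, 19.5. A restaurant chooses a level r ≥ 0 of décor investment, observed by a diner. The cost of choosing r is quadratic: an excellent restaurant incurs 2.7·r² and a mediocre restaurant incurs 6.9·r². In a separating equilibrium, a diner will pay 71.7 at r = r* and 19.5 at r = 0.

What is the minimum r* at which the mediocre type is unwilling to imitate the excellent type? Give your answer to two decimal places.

2.75

The mediocre type at r = 0 receives 19.5; imitating at r* yields 71.7 − 6.9·r*².
Indifference: 19.5 = 71.7 − 6.9·r*², so r*² = (71.7 − 19.5) / 6.9 ≈ 7.5652.
r* = √7.5652 ≈ 2.75.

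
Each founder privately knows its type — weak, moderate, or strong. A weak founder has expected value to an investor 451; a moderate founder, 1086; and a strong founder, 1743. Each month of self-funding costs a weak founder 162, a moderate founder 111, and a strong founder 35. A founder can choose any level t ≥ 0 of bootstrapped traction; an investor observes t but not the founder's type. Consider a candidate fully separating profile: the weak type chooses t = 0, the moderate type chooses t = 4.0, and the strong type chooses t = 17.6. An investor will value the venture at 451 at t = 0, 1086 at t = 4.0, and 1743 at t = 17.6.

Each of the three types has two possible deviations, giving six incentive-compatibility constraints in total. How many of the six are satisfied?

6

Strong (own payoff 1743 − 35×17.6 = 1127): to t=0 gives 451 → no gain ✓; to t=4.0 gives 1086 − 35×4.0 = 946 → no gain ✓.
Moderate (own payoff 1086 − 111×4.0 = 642): to t=0 gives 451 → no gain ✓; to t=17.6 gives 1743 − 111×17.6 = -210.6 → no gain ✓.
Weak (own payoff 451): to t=4.0 gives 1086 − 162×4.0 = 438 → no gain ✓; to t=17.6 gives 1743 − 162×17.6 = -1108.2 → no gain ✓.
6 of the 6 constraints hold; this profile is a separating equilibrium.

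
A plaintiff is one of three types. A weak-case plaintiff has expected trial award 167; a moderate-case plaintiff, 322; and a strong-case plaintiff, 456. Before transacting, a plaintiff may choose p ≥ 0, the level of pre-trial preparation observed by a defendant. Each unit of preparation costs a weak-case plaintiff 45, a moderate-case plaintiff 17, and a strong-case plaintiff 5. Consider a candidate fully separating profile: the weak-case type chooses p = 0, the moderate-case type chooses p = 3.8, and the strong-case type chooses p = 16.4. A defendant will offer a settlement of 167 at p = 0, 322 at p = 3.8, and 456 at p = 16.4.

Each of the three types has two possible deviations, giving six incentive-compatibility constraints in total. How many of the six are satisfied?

Strong-case (own payoff 456 − 5×16.4 = 374): to p=0 gives 167 → no gain ✓; to p=3.8 gives 322 − 5×3.8 = 303 → no gain ✓.
Moderate-case (own payoff 322 − 17×3.8 = 257.4): to p=0 gives 167 → no gain ✓; to p=16.4 gives 456 − 17×16.4 = 177.2 → no gain ✓.
Weak-case (own payoff 167): to p=3.8 gives 322 − 45×3.8 = 151 → no gain ✓; to p=16.4 gives 456 − 45×16.4 = -282 → no gain ✓.
6 of the 6 constraints hold; this profile is a separating equilibrium.

6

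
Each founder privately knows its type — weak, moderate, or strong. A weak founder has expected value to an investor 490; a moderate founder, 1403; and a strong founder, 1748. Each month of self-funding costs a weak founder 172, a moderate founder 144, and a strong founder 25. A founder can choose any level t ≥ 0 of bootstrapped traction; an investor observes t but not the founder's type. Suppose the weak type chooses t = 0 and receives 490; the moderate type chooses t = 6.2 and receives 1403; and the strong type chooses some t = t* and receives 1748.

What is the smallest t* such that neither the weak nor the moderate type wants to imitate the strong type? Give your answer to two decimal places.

Moderate type (on-path payoff 1403 − 144×6.2 = 510.2) won't mimic when 510.2 ≥ 1748 − 144·t*, i.e. t* ≥ 8.60.
Weak type (on-path payoff 490) won't mimic when 490 ≥ 1748 − 172·t*, i.e. t* ≥ 7.31.
Both must hold, so t* = max(7.31, 8.60) = 8.60. The moderate type's constraint binds.

8.60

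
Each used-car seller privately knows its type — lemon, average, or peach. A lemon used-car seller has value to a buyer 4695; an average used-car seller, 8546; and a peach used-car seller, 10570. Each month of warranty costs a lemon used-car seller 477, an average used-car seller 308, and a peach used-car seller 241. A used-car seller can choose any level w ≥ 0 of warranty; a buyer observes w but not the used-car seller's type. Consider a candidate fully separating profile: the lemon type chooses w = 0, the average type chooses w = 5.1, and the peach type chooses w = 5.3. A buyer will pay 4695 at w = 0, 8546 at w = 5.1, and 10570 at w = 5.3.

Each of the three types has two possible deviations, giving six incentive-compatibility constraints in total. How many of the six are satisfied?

Lemon (own payoff 4695): to w=5.1 gives 8546 − 477×5.1 = 6113.3 → profitable ✗; to w=5.3 gives 10570 − 477×5.3 = 8041.9 → profitable ✗.
Peach (own payoff 10570 − 241×5.3 = 9292.7): to w=0 gives 4695 → no gain ✓; to w=5.1 gives 8546 − 241×5.1 = 7316.9 → no gain ✓.
Average (own payoff 8546 − 308×5.1 = 6975.2): to w=0 gives 4695 → no gain ✓; to w=5.3 gives 10570 − 308×5.3 = 8937.6 → profitable ✗.
3 of the 6 constraints hold; not an equilibrium.

3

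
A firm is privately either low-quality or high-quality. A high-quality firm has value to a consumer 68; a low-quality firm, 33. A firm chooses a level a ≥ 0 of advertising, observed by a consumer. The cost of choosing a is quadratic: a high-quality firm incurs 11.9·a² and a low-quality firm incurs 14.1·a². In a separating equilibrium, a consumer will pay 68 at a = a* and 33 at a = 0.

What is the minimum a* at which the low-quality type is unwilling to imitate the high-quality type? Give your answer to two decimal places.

1.58

The low-quality type at a = 0 receives 33; imitating at a* yields 68 − 14.1·a*².
Indifference: 33 = 68 − 14.1·a*², so a*² = (68 − 33) / 14.1 ≈ 2.4823.
a* = √2.4823 ≈ 1.58.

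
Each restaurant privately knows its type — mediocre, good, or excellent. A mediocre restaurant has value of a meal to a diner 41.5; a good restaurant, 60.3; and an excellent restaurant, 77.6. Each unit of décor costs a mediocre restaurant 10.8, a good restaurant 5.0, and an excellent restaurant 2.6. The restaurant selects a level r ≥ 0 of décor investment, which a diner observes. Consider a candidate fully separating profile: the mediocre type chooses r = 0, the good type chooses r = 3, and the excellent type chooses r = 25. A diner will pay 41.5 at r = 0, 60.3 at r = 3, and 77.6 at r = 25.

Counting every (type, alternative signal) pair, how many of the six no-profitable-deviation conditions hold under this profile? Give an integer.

Mediocre (own payoff 41.5): to r=3 gives 60.3 − 10.8×3 = 27.9 → no gain ✓; to r=25 gives 77.6 − 10.8×25 = -192.4 → no gain ✓.
Excellent (own payoff 77.6 − 2.6×25 = 12.6): to r=0 gives 41.5 → profitable ✗; to r=3 gives 60.3 − 2.6×3 = 52.5 → profitable ✗.
Good (own payoff 60.3 − 5.0×3 = 45.3): to r=0 gives 41.5 → no gain ✓; to r=25 gives 77.6 − 5.0×25 = -47.4 → no gain ✓.
4 of the 6 constraints hold; not an equilibrium.

4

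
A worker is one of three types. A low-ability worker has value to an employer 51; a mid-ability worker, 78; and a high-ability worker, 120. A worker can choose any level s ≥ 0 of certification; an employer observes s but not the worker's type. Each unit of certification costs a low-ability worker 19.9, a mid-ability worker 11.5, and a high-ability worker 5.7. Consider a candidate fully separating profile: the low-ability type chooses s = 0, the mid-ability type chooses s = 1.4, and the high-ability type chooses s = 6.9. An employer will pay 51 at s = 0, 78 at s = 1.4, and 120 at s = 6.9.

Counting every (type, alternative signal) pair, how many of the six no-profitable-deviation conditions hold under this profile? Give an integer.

High-ability (own payoff 120 − 5.7×6.9 = 80.67): to s=0 gives 51 → no gain ✓; to s=1.4 gives 78 − 5.7×1.4 = 70.02 → no gain ✓.
Mid-ability (own payoff 78 − 11.5×1.4 = 61.9): to s=0 gives 51 → no gain ✓; to s=6.9 gives 120 − 11.5×6.9 = 40.65 → no gain ✓.
Low-ability (own payoff 51): to s=1.4 gives 78 − 19.9×1.4 = 50.14 → no gain ✓; to s=6.9 gives 120 − 19.9×6.9 = -17.31 → no gain ✓.
6 of the 6 constraints hold; this profile is a separating equilibrium.

6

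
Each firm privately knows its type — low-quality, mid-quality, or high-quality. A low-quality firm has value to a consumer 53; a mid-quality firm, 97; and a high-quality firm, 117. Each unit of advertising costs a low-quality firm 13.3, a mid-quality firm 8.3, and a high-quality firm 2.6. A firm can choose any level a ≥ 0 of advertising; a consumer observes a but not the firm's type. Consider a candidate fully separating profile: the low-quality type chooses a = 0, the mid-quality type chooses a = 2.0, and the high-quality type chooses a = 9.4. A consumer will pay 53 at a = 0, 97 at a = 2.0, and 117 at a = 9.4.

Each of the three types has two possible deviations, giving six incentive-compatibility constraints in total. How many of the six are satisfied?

5

Mid-quality (own payoff 97 − 8.3×2.0 = 80.4): to a=0 gives 53 → no gain ✓; to a=9.4 gives 117 − 8.3×9.4 = 38.98 → no gain ✓.
High-quality (own payoff 117 − 2.6×9.4 = 92.56): to a=0 gives 53 → no gain ✓; to a=2.0 gives 97 − 2.6×2.0 = 91.8 → no gain ✓.
Low-quality (own payoff 53): to a=2.0 gives 97 − 13.3×2.0 = 70.4 → profitable ✗; to a=9.4 gives 117 − 13.3×9.4 = -8.02 → no gain ✓.
5 of the 6 constraints hold; not an equilibrium.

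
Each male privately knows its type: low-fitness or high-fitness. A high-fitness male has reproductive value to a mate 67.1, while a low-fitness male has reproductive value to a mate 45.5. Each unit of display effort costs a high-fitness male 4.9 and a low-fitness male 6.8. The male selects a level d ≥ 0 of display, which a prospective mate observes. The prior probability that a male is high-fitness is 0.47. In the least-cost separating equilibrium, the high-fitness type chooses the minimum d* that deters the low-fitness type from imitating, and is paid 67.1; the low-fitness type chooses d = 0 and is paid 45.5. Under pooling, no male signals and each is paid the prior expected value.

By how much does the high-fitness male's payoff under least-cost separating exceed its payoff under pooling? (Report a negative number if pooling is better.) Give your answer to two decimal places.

Least-cost separating signal: d* solves 45.5 = 67.1 − 6.8·d*, so d* = (67.1 − 45.5)/6.8 ≈ 3.1765.
High-fitness type's separating payoff: 67.1 − 4.9 × d* = 67.1 − 4.9 × (67.1 − 45.5)/6.8 = 67.1 − 105.84/6.8 ≈ 51.5353.
Pooling payoff: 0.47 × 67.1 + 0.53 × 45.5 = 55.652.
Difference: 51.5353 − 55.652 = -4.1167, i.e. -4.12 to two decimal places.
The high-fitness type would prefer the pooling outcome.

-4.12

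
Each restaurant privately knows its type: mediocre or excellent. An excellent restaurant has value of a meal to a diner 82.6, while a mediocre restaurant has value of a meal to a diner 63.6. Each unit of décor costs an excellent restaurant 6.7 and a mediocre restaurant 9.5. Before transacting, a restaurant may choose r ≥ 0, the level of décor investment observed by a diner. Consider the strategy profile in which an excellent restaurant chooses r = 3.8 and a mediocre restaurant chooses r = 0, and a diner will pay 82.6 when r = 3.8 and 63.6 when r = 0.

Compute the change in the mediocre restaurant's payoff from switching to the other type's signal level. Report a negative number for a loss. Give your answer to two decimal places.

Playing r = 0 the mediocre restaurant receives 63.6.
Deviating to r = 3.8 brings payment 82.6 at cost 9.5 × 3.8 = 36.1, netting 46.5.
Gain from deviating: 46.5 − 63.6 = -17.10.
The gain is negative, so the mediocre type's incentive-compatibility constraint is satisfied.

-17.10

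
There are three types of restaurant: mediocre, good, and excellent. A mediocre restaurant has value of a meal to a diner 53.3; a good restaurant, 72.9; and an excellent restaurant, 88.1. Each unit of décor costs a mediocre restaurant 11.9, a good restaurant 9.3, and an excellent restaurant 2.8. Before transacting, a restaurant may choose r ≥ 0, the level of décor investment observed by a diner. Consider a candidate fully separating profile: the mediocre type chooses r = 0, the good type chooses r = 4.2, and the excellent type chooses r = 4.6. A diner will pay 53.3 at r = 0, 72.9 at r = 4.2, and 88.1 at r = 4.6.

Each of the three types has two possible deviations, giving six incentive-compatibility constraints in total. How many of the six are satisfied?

4

Mediocre (own payoff 53.3): to r=4.2 gives 72.9 − 11.9×4.2 = 22.92 → no gain ✓; to r=4.6 gives 88.1 − 11.9×4.6 = 33.36 → no gain ✓.
Good (own payoff 72.9 − 9.3×4.2 = 33.84): to r=0 gives 53.3 → profitable ✗; to r=4.6 gives 88.1 − 9.3×4.6 = 45.32 → profitable ✗.
Excellent (own payoff 88.1 − 2.8×4.6 = 75.22): to r=0 gives 53.3 → no gain ✓; to r=4.2 gives 72.9 − 2.8×4.2 = 61.14 → no gain ✓.
4 of the 6 constraints hold; not an equilibrium.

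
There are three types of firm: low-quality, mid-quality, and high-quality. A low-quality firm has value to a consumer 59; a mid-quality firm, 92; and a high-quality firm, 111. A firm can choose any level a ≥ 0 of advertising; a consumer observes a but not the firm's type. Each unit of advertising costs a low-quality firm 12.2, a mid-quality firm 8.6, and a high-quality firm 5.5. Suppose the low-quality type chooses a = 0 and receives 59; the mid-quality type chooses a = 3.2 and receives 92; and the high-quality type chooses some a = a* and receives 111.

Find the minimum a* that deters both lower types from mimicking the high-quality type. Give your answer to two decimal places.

5.41

Low-quality type (on-path payoff 59) won't mimic when 59 ≥ 111 − 12.2·a*, i.e. a* ≥ 4.26.
Mid-quality type (on-path payoff 92 − 8.6×3.2 = 64.48) won't mimic when 64.48 ≥ 111 − 8.6·a*, i.e. a* ≥ 5.41.
Both must hold, so a* = max(4.26, 5.41) = 5.41. The mid-quality type's constraint binds.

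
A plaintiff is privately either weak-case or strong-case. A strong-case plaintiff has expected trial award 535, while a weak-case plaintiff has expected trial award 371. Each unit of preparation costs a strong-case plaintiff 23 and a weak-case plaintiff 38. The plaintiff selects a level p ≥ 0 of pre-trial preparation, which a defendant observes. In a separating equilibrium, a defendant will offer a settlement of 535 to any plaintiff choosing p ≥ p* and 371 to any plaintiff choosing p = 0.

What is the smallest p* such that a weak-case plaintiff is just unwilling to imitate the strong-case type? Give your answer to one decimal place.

4.3

A weak-case plaintiff choosing p = 0 receives 371.
Imitating at p* instead would pay 535 at cost 38·p*, netting 535 − 38·p*.
Indifference: 371 = 535 − 38·p*, so p* = (535 − 371) / 38 ≈ 4.3.
At p* the weak-case type's incentive constraint just binds; the strong-case type strictly prefers p* since its per-unit cost is lower.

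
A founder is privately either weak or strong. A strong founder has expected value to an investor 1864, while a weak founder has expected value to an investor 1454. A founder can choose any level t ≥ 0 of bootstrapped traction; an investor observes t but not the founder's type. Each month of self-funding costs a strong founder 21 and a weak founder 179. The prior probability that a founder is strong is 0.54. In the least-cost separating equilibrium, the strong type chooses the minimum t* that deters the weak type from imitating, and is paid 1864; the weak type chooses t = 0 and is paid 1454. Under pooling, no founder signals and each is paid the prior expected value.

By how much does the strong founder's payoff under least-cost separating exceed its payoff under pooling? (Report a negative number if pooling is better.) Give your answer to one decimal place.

140.5

Least-cost separating signal: t* solves 1454 = 1864 − 179·t*, so t* = (1864 − 1454)/179 ≈ 2.2905.
Strong type's separating payoff: 1864 − 21 × t* = 1864 − 21 × (1864 − 1454)/179 = 1864 − 8610/179 ≈ 1815.899.
Pooling payoff: 0.54 × 1864 + 0.46 × 1454 = 1675.4.
Difference: 1815.899 − 1675.4 = 140.499, i.e. 140.5 to one decimal place.
The strong type prefers to separate.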